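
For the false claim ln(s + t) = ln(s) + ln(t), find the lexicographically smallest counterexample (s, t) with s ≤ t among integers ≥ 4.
Substituting (4, 4) into the claim:
LHS = ln(4 + 4) = ln(8) ≈ 2.079
RHS = ln(4) + ln(4) = 2·ln(4) ≈ 2.773

Since LHS ≠ RHS, this pair disproves the claim, and no lexicographically smaller pair (s ≤ t, integers ≥ 4) does.

For instance (4, 8) is also a counterexample (LHS = ln(12) ≈ 2.485, RHS = ln(4) + ln(8) ≈ 3.466), but it's lexicographically larger.

Answer: (s, t) = (4, 4)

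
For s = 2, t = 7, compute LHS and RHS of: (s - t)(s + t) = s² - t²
LHS = (2 - 7)(2 + 7) = -45
RHS = 2² - 7² = -45

LHS = RHS: the two sides agree.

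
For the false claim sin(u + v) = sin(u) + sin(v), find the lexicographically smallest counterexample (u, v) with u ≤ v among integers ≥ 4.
Substituting (4, 4) into the claim:
LHS = sin(4 + 4) = sin(8) ≈ 0.9894
RHS = sin(4) + sin(4) = 2·sin(4) ≈ -1.514

Since LHS ≠ RHS, this pair disproves the claim, and no lexicographically smaller pair (u ≤ v, integers ≥ 4) does.

For instance (7, 10) is also a counterexample (LHS = sin(17) ≈ -0.9614, RHS = sin(10) + sin(7) ≈ 0.113), but it's lexicographically larger.

Answer: (u, v) = (4, 4)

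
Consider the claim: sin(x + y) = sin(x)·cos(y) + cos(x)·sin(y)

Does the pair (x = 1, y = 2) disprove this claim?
Substituting x = 1, y = 2:
LHS = sin(1 + 2) = sin(3) ≈ 0.1411
RHS = sin(1)·cos(2) + cos(1)·sin(2) = sin(1)·cos(2) + sin(2)·cos(1) ≈ 0.1411

The sides agree, so this pair does not disprove the claim.

Answer: No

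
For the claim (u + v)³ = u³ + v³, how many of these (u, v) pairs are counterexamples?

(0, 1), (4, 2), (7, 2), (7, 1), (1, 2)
Testing each pair:
(0, 1): LHS = 1, RHS = 1 → satisfies claim
(4, 2): LHS = 216, RHS = 72 → counterexample
(7, 2): LHS = 729, RHS = 351 → counterexample
(7, 1): LHS = 512, RHS = 344 → counterexample
(1, 2): LHS = 27, RHS = 9 → counterexample

That makes 4 counterexamples.

Answer: 4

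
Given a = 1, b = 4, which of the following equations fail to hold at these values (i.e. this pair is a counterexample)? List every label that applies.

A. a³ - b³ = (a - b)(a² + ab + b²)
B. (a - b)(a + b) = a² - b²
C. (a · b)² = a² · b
Evaluating each claim at the given values:
A. LHS = -63, RHS = -63 → holds here (LHS = RHS)
B. LHS = -15, RHS = -15 → holds here (LHS = RHS)
C. LHS = 16, RHS = 4 → fails here (LHS ≠ RHS)

Answer: C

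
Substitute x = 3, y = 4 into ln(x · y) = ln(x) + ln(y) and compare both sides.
LHS = ln(3 · 4) = ln(12) ≈ 2.485
RHS = ln(3) + ln(4) ≈ 2.485

LHS = RHS: the two sides agree.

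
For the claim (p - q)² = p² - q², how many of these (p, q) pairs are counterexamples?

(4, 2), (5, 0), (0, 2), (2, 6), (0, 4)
4

Testing each pair:
(4, 2): LHS = 4, RHS = 12 → counterexample
(5, 0): LHS = 25, RHS = 25 → satisfies claim
(0, 2): LHS = 4, RHS = -4 → counterexample
(2, 6): LHS = 16, RHS = -32 → counterexample
(0, 4): LHS = 16, RHS = -16 → counterexample

That makes 4 counterexamples.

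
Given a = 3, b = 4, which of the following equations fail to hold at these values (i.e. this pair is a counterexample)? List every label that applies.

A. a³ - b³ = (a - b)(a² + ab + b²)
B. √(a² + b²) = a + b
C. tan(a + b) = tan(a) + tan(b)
B, C

Evaluating each claim at the given values:
A. LHS = -37, RHS = -37 → holds here (LHS = RHS)
B. LHS = 5, RHS = 7 → fails here (LHS ≠ RHS)
C. LHS = tan(7) ≈ 0.8714, RHS = tan(3) + tan(4) ≈ 1.015 → fails here (LHS ≠ RHS)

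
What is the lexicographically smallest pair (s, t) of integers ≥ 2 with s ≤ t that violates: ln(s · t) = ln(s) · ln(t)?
Substituting (2, 2) into the claim:
LHS = ln(2 · 2) = ln(4) ≈ 1.386
RHS = ln(2) · ln(2) = ln(2)² ≈ 0.4805

Since LHS ≠ RHS, this pair disproves the claim, and no lexicographically smaller pair (s ≤ t, integers ≥ 2) does.

For instance (4, 6) is also a counterexample (LHS = ln(24) ≈ 3.178, RHS = ln(4)·ln(6) ≈ 2.484), but it's lexicographically larger.

Answer: (s, t) = (2, 2)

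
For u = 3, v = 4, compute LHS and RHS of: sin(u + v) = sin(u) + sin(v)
LHS = sin(3 + 4) = sin(7) ≈ 0.657
RHS = sin(3) + sin(4) ≈ -0.6157

LHS ≠ RHS (they differ by about 1.273), so the equation does not hold here.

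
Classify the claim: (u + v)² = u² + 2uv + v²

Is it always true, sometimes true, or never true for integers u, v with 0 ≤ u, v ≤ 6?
Always true

The identity holds for every pair in the range. For instance at (u, v) = (0, 5): both sides equal 25.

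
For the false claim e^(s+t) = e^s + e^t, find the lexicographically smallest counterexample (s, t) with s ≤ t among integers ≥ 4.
Substituting (4, 4) into the claim:
LHS = e^(4+4) = e^8 ≈ 2981
RHS = e^4 + e^4 = 2·e^4 ≈ 109.2

Since LHS ≠ RHS, this pair disproves the claim, and no lexicographically smaller pair (s ≤ t, integers ≥ 4) does.

For instance (11, 11) is also a counterexample (LHS = e^22 ≈ 3584912846.1, RHS = 2·e^11 ≈ 119748.3), but it's lexicographically larger.

Answer: (s, t) = (4, 4)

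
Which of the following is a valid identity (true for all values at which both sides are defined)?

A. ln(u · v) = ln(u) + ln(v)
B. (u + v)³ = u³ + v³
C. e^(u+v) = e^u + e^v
A

A: holds — e.g. at (6, 7), both sides equal ln(42) ≈ 3.738.
B: fails at (4, 4) — LHS = 512, RHS = 128.
C: fails at (2, 7) — LHS = e^9 ≈ 8103, RHS = e^2 + e^7 ≈ 1104.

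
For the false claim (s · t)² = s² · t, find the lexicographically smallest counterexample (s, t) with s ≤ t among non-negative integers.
At (0, 7): both sides equal 0, so it holds there.
At (1, 1): both sides equal 1, so it holds there.

Substituting (1, 2) into the claim:
LHS = (1 · 2)² = 4
RHS = 1² · 2 = 2

Since LHS ≠ RHS, this pair disproves the claim, and no lexicographically smaller pair (s ≤ t, non-negative integers) does.

For instance (5, 6) is also a counterexample (LHS = 900, RHS = 150), but it's lexicographically larger.

Answer: (s, t) = (1, 2)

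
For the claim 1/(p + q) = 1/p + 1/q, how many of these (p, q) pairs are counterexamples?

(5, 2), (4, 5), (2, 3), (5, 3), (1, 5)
Testing each pair:
(5, 2): LHS = 1/7, RHS = 7/10 → counterexample
(4, 5): LHS = 1/9, RHS = 9/20 → counterexample
(2, 3): LHS = 1/5, RHS = 5/6 → counterexample
(5, 3): LHS = 1/8, RHS = 8/15 → counterexample
(1, 5): LHS = 1/6, RHS = 6/5 → counterexample

That makes 5 counterexamples.

Answer: 5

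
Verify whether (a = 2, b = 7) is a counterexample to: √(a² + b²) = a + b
Yes

Substituting a = 2, b = 7:
LHS = √(2² + 7²) = √(53) ≈ 7.28
RHS = 2 + 7 = 9

Since LHS ≠ RHS, this pair disproves the claim.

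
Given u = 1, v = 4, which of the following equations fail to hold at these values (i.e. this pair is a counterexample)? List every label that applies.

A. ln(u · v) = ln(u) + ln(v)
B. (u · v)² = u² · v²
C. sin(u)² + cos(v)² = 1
Evaluating each claim at the given values:
A. LHS = ln(4) ≈ 1.386, RHS = ln(4) ≈ 1.386 → holds here (LHS = RHS)
B. LHS = 16, RHS = 16 → holds here (LHS = RHS)
C. LHS = cos(4)² + sin(1)² ≈ 1.135, RHS = 1 → fails here (LHS ≠ RHS)

Answer: C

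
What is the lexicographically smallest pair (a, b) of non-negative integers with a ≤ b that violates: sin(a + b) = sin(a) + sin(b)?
At (0, 3): both sides equal sin(3) ≈ 0.1411, so it holds there.

Substituting (1, 1) into the claim:
LHS = sin(1 + 1) = sin(2) ≈ 0.9093
RHS = sin(1) + sin(1) = 2·sin(1) ≈ 1.683

Since LHS ≠ RHS, this pair disproves the claim, and no lexicographically smaller pair (a ≤ b, non-negative integers) does.

For instance (2, 4) is also a counterexample (LHS = sin(6) ≈ -0.2794, RHS = sin(4) + sin(2) ≈ 0.1525), but it's lexicographically larger.

Answer: (a, b) = (1, 1)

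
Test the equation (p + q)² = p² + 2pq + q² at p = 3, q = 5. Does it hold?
Holds

Substituting p = 3, q = 5:

LHS = (3 + 5)² = 64
RHS = 3² + 2·3·5 + 5² = 64

LHS = RHS, so the equation holds at this point.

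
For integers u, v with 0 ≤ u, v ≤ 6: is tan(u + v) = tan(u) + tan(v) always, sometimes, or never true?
Sometimes true

It holds at (u, v) = (3, 0) (both sides equal tan(3) ≈ -0.1425), but fails at (u, v) = (5, 6) (LHS = tan(11) ≈ -226, RHS = tan(5) + tan(6) ≈ -3.672).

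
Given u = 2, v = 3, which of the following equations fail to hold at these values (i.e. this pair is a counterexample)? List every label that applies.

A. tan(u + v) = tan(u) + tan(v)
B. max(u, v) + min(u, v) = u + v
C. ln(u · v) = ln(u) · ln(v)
Evaluating each claim at the given values:
A. LHS = tan(5) ≈ -3.381, RHS = tan(2) + tan(3) ≈ -2.328 → fails here (LHS ≠ RHS)
B. LHS = 5, RHS = 5 → holds here (LHS = RHS)
C. LHS = ln(6) ≈ 1.792, RHS = ln(2)·ln(3) ≈ 0.7615 → fails here (LHS ≠ RHS)

Answer: A, C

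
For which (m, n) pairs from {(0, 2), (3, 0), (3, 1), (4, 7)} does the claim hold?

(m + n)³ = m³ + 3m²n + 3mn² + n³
Testing each pair:
(0, 2): LHS = 8, RHS = 8 → holds
(3, 0): LHS = 27, RHS = 27 → holds
(3, 1): LHS = 64, RHS = 64 → holds
(4, 7): LHS = 1331, RHS = 1331 → holds

Every pair satisfies the claim.

Answer: All pairs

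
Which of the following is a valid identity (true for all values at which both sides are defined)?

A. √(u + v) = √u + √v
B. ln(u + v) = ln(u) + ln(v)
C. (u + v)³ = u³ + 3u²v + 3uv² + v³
C

A: fails at (2, 4) — LHS = √(6) ≈ 2.449, RHS = √(2) + 2 ≈ 3.414.
B: fails at (1, 5) — LHS = ln(6) ≈ 1.792, RHS = ln(5) ≈ 1.609.
C: holds — e.g. at (1, 5), both sides equal 216.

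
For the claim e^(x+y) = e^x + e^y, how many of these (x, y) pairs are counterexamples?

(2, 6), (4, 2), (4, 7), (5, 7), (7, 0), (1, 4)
Testing each pair:
(2, 6): LHS = e^8 ≈ 2981, RHS = e^2 + e^6 ≈ 410.8 → counterexample
(4, 2): LHS = e^6 ≈ 403.4, RHS = e^2 + e^4 ≈ 61.99 → counterexample
(4, 7): LHS = e^11 ≈ 59874.1, RHS = e^4 + e^7 ≈ 1151 → counterexample
(5, 7): LHS = e^12 ≈ 162754.8, RHS = e^5 + e^7 ≈ 1245 → counterexample
(7, 0): LHS = e^7 ≈ 1097, RHS = 1 + e^7 ≈ 1098 → counterexample
(1, 4): LHS = e^5 ≈ 148.4, RHS = e + e^4 ≈ 57.32 → counterexample

That makes 6 counterexamples.

Answer: 6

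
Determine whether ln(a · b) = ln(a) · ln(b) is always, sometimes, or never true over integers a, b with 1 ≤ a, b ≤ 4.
Sometimes true

It holds at (a, b) = (1, 1) (both sides equal 0), but fails at (a, b) = (2, 4) (LHS = ln(8) ≈ 2.079, RHS = ln(2)·ln(4) ≈ 0.9609).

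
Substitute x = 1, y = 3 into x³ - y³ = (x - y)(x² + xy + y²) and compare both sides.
LHS = 1³ - 3³ = -26
RHS = (1 - 3)(1² + 1·3 + 3²) = -26

LHS = RHS: the two sides agree.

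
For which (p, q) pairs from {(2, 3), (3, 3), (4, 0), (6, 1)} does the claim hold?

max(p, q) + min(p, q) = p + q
All pairs

Testing each pair:
(2, 3): LHS = 5, RHS = 5 → holds
(3, 3): LHS = 6, RHS = 6 → holds
(4, 0): LHS = 4, RHS = 4 → holds
(6, 1): LHS = 7, RHS = 7 → holds

Every pair satisfies the claim.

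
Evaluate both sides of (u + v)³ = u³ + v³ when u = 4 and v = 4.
LHS = (4 + 4)³ = 512
RHS = 4³ + 4³ = 128

LHS ≠ RHS, so the equation does not hold here.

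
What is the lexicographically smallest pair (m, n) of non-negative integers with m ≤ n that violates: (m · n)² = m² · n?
(m, n) = (1, 2)

At (0, 2): both sides equal 0, so it holds there.

Substituting (1, 2) into the claim:
LHS = (1 · 2)² = 4
RHS = 1² · 2 = 2

Since LHS ≠ RHS, this pair disproves the claim, and no lexicographically smaller pair (m ≤ n, non-negative integers) does.

For instance (2, 3) is also a counterexample (LHS = 36, RHS = 12), but it's lexicographically larger.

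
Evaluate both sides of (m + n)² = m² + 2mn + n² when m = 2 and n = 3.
LHS = (2 + 3)² = 25
RHS = 2² + 2·2·3 + 3² = 25

LHS = RHS: the two sides agree.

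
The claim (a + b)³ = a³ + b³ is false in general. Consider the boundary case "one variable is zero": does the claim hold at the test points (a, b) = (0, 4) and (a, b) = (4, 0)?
Yes, holds at both test points

At (0, 4): LHS = 64, RHS = 64 → equal
At (4, 0): LHS = 64, RHS = 64 → equal

So the claim does hold at both of these boundary points, even though it is not an identity.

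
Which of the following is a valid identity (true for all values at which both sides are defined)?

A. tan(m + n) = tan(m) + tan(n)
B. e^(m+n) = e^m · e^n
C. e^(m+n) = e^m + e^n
A: fails at (3, 4) — LHS = tan(7) ≈ 0.8714, RHS = tan(3) + tan(4) ≈ 1.015.
B: holds — e.g. at (3, 7), both sides equal e^10 ≈ 22026.5.
C: fails at (1, 3) — LHS = e^4 ≈ 54.6, RHS = e + e^3 ≈ 22.8.

Answer: B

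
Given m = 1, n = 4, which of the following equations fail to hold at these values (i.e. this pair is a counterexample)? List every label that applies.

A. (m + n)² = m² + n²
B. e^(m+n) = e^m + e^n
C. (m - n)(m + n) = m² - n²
A, B

Evaluating each claim at the given values:
A. LHS = 25, RHS = 17 → fails here (LHS ≠ RHS)
B. LHS = e^5 ≈ 148.4, RHS = e + e^4 ≈ 57.32 → fails here (LHS ≠ RHS)
C. LHS = -15, RHS = -15 → holds here (LHS = RHS)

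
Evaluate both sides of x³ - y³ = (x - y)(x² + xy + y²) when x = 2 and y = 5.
LHS = 2³ - 5³ = -117
RHS = (2 - 5)(2² + 2·5 + 5²) = -117

LHS = RHS: the two sides agree.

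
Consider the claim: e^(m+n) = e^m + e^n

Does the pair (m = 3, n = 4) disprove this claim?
Substituting m = 3, n = 4:
LHS = e^(3+4) = e^7 ≈ 1097
RHS = e^3 + e^4 ≈ 74.68

Since LHS ≠ RHS, this pair disproves the claim.

Answer: Yes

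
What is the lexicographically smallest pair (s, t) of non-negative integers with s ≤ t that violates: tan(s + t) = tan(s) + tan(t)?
(s, t) = (1, 1)

Substituting (1, 1) into the claim:
LHS = tan(1 + 1) = tan(2) ≈ -2.185
RHS = tan(1) + tan(1) = 2·tan(1) ≈ 3.115

Since LHS ≠ RHS, this pair disproves the claim, and no lexicographically smaller pair (s ≤ t, non-negative integers) does.

For instance (3, 5) is also a counterexample (LHS = tan(8) ≈ -6.8, RHS = tan(5) + tan(3) ≈ -3.523), but it's lexicographically larger.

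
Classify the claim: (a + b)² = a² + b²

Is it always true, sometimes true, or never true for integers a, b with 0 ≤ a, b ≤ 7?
Sometimes true

It holds at (a, b) = (0, 3) (both sides equal 9), but fails at (a, b) = (3, 1) (LHS = 16, RHS = 10).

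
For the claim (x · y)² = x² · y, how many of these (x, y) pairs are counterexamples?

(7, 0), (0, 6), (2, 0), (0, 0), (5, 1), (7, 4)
Testing each pair:
(7, 0): LHS = 0, RHS = 0 → satisfies claim
(0, 6): LHS = 0, RHS = 0 → satisfies claim
(2, 0): LHS = 0, RHS = 0 → satisfies claim
(0, 0): LHS = 0, RHS = 0 → satisfies claim
(5, 1): LHS = 25, RHS = 25 → satisfies claim
(7, 4): LHS = 784, RHS = 196 → counterexample

That makes 1 counterexample.

Answer: 1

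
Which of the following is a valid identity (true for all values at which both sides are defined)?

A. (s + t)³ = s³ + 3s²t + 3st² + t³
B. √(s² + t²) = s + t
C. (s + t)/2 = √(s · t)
A: holds — e.g. at (1, 2), both sides equal 27.
B: fails at (3, 7) — LHS = √(58) ≈ 7.616, RHS = 10.
C: fails at (2, 3) — LHS = 5/2, RHS = √(6) ≈ 2.449.

Answer: A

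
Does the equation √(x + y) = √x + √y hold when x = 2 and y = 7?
Substituting x = 2, y = 7:

LHS = √(2 + 7) = 3
RHS = √2 + √7 = √(2) + √(7) ≈ 4.06

LHS ≠ RHS, so the equation does not hold at this point.

Answer: Fails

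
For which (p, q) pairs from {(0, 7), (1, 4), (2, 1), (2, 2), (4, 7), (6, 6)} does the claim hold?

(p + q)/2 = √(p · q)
(2, 2), (6, 6)

Testing each pair:
(0, 7): LHS = 7/2, RHS = 0 → fails
(1, 4): LHS = 5/2, RHS = 2 → fails
(2, 1): LHS = 3/2, RHS = √(2) ≈ 1.414 → fails
(2, 2): LHS = 2, RHS = 2 → holds
(4, 7): LHS = 11/2, RHS = 2·√(7) ≈ 5.292 → fails
(6, 6): LHS = 6, RHS = 6 → holds

2 of 6 pairs satisfy the claim.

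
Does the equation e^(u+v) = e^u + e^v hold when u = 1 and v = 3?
Substituting u = 1, v = 3:

LHS = e^(1+3) = e^4 ≈ 54.6
RHS = e^1 + e^3 = e + e^3 ≈ 22.8

LHS ≠ RHS, so the equation does not hold at this point.

Answer: Fails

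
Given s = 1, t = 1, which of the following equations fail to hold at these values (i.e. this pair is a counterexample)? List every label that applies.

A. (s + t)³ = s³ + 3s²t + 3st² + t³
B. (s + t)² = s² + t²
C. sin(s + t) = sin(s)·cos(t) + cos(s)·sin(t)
B

Evaluating each claim at the given values:
A. LHS = 8, RHS = 8 → holds here (LHS = RHS)
B. LHS = 4, RHS = 2 → fails here (LHS ≠ RHS)
C. LHS = sin(2) ≈ 0.9093, RHS = 2·sin(1)·cos(1) ≈ 0.9093 → holds here (LHS = RHS)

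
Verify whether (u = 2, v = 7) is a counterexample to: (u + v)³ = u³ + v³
Yes

Substituting u = 2, v = 7:
LHS = (2 + 7)³ = 729
RHS = 2³ + 7³ = 351

Since LHS ≠ RHS, this pair disproves the claim.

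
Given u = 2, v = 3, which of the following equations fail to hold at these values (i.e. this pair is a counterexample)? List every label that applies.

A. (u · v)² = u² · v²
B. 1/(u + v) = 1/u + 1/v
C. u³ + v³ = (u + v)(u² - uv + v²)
B

Evaluating each claim at the given values:
A. LHS = 36, RHS = 36 → holds here (LHS = RHS)
B. LHS = 1/5, RHS = 5/6 → fails here (LHS ≠ RHS)
C. LHS = 35, RHS = 35 → holds here (LHS = RHS)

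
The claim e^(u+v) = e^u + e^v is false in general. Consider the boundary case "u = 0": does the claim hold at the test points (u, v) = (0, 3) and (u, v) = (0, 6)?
At (0, 3): LHS = e^3 ≈ 20.09 ≠ RHS = 1 + e^3 ≈ 21.09
At (0, 6): LHS = e^6 ≈ 403.4 ≠ RHS = 1 + e^6 ≈ 404.4

Answer: No, fails at both test points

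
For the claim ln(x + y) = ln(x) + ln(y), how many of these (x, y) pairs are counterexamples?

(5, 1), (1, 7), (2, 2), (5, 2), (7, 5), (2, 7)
5

Testing each pair:
(5, 1): LHS = ln(6) ≈ 1.792, RHS = ln(5) ≈ 1.609 → counterexample
(1, 7): LHS = ln(8) ≈ 2.079, RHS = ln(7) ≈ 1.946 → counterexample
(2, 2): LHS = ln(4) ≈ 1.386, RHS = 2·ln(2) ≈ 1.386 → satisfies claim
(5, 2): LHS = ln(7) ≈ 1.946, RHS = ln(2) + ln(5) ≈ 2.303 → counterexample
(7, 5): LHS = ln(12) ≈ 2.485, RHS = ln(5) + ln(7) ≈ 3.555 → counterexample
(2, 7): LHS = ln(9) ≈ 2.197, RHS = ln(2) + ln(7) ≈ 2.639 → counterexample

That makes 5 counterexamples.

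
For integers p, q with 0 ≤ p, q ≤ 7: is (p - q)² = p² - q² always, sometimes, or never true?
It holds at (p, q) = (5, 5) (both sides equal 0), but fails at (p, q) = (0, 6) (LHS = 36, RHS = -36).

Answer: Sometimes true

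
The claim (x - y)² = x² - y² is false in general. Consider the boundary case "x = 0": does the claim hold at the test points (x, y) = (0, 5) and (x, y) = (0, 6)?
At (0, 5): LHS = 25 ≠ RHS = -25
At (0, 6): LHS = 36 ≠ RHS = -36

Answer: No, fails at both test points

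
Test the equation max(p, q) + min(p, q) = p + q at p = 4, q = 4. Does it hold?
Holds

Substituting p = 4, q = 4:

LHS = max(4, 4) + min(4, 4) = 8
RHS = 4 + 4 = 8

LHS = RHS, so the equation holds at this point.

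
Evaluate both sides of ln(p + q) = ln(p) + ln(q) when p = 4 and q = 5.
LHS = ln(4 + 5) = ln(9) ≈ 2.197
RHS = ln(4) + ln(5) ≈ 2.996

LHS ≠ RHS (they differ by about 0.7985), so the equation does not hold here.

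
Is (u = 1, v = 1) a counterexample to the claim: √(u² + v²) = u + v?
Substituting u = 1, v = 1:
LHS = √(1² + 1²) = √(2) ≈ 1.414
RHS = 1 + 1 = 2

Since LHS ≠ RHS, this pair disproves the claim.

Answer: Yes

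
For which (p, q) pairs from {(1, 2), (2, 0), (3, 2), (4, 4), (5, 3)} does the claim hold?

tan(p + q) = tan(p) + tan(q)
Testing each pair:
(1, 2): LHS = tan(3) ≈ -0.1425, RHS = tan(2) + tan(1) ≈ -0.6276 → fails
(2, 0): LHS = tan(2) ≈ -2.185, RHS = tan(2) ≈ -2.185 → holds
(3, 2): LHS = tan(5) ≈ -3.381, RHS = tan(2) + tan(3) ≈ -2.328 → fails
(4, 4): LHS = tan(8) ≈ -6.8, RHS = 2·tan(4) ≈ 2.316 → fails
(5, 3): LHS = tan(8) ≈ -6.8, RHS = tan(5) + tan(3) ≈ -3.523 → fails

1 of 5 pairs satisfies the claim.

Answer: (2, 0)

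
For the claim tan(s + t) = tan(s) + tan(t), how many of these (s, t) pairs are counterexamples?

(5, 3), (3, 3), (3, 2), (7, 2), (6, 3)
5

Testing each pair:
(5, 3): LHS = tan(8) ≈ -6.8, RHS = tan(5) + tan(3) ≈ -3.523 → counterexample
(3, 3): LHS = tan(6) ≈ -0.291, RHS = 2·tan(3) ≈ -0.2851 → counterexample
(3, 2): LHS = tan(5) ≈ -3.381, RHS = tan(2) + tan(3) ≈ -2.328 → counterexample
(7, 2): LHS = tan(9) ≈ -0.4523, RHS = tan(2) + tan(7) ≈ -1.314 → counterexample
(6, 3): LHS = tan(9) ≈ -0.4523, RHS = tan(6) + tan(3) ≈ -0.4336 → counterexample

That makes 5 counterexamples.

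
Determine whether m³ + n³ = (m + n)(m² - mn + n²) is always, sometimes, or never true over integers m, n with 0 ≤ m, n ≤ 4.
The identity holds for every pair in the range. For instance at (m, n) = (0, 1): both sides equal 1.

Answer: Always true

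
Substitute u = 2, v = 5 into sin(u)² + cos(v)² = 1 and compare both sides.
LHS = sin(2)² + cos(5)² ≈ 0.9073
RHS = 1

LHS ≠ RHS (they differ by about 0.09271), so the equation does not hold here.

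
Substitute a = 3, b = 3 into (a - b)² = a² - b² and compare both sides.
LHS = (3 - 3)² = 0
RHS = 3² - 3² = 0

LHS = RHS: the two sides agree.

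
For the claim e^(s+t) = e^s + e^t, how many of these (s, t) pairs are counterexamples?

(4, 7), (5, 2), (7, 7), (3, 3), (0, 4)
Testing each pair:
(4, 7): LHS = e^11 ≈ 59874.1, RHS = e^4 + e^7 ≈ 1151 → counterexample
(5, 2): LHS = e^7 ≈ 1097, RHS = e^2 + e^5 ≈ 155.8 → counterexample
(7, 7): LHS = e^14 ≈ 1202604.3, RHS = 2·e^7 ≈ 2193 → counterexample
(3, 3): LHS = e^6 ≈ 403.4, RHS = 2·e^3 ≈ 40.17 → counterexample
(0, 4): LHS = e^4 ≈ 54.6, RHS = 1 + e^4 ≈ 55.6 → counterexample

That makes 5 counterexamples.

Answer: 5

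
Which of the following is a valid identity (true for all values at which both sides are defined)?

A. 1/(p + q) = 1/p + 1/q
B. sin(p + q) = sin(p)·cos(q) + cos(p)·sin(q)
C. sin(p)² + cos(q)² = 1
B

A: fails at (2, 4) — LHS = 1/6, RHS = 3/4.
B: holds — e.g. at (1, 3), both sides equal sin(4) ≈ -0.7568.
C: fails at (0, 1) — LHS = cos(1)² ≈ 0.2919, RHS = 1.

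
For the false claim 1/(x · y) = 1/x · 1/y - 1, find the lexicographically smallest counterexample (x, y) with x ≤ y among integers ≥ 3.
(x, y) = (3, 3)

Substituting (3, 3) into the claim:
LHS = 1/(3 · 3) = 1/9
RHS = 1/3 · 1/3 - 1 = -8/9

Since LHS ≠ RHS, this pair disproves the claim, and no lexicographically smaller pair (x ≤ y, integers ≥ 3) does.

For instance (5, 9) is also a counterexample (LHS = 1/45, RHS = -44/45), but it's lexicographically larger.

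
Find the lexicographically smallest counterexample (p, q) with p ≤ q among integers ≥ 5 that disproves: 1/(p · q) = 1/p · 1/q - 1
(p, q) = (5, 5)

Substituting (5, 5) into the claim:
LHS = 1/(5 · 5) = 1/25
RHS = 1/5 · 1/5 - 1 = -24/25

Since LHS ≠ RHS, this pair disproves the claim, and no lexicographically smaller pair (p ≤ q, integers ≥ 5) does.

For instance (8, 8) is also a counterexample (LHS = 1/64, RHS = -63/64), but it's lexicographically larger.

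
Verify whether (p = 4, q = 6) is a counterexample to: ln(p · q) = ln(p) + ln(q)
No

Substituting p = 4, q = 6:
LHS = ln(4 · 6) = ln(24) ≈ 3.178
RHS = ln(4) + ln(6) ≈ 3.178

The sides agree, so this pair does not disprove the claim.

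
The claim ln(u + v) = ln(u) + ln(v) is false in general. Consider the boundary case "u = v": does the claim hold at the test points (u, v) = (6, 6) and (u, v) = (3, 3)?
No, fails at both test points

At (6, 6): LHS = ln(12) ≈ 2.485 ≠ RHS = 2·ln(6) ≈ 3.584
At (3, 3): LHS = ln(6) ≈ 1.792 ≠ RHS = 2·ln(3) ≈ 2.197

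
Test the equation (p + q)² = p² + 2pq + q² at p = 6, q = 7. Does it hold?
Holds

Substituting p = 6, q = 7:

LHS = (6 + 7)² = 169
RHS = 6² + 2·6·7 + 7² = 169

LHS = RHS, so the equation holds at this point.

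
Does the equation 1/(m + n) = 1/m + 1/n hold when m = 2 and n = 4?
Fails

Substituting m = 2, n = 4:

LHS = 1/(2 + 4) = 1/6
RHS = 1/2 + 1/4 = 3/4

LHS ≠ RHS, so the equation does not hold at this point.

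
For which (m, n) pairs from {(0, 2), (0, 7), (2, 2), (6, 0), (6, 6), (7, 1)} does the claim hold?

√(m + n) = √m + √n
(0, 2), (0, 7), (6, 0)

Testing each pair:
(0, 2): LHS = √(2) ≈ 1.414, RHS = √(2) ≈ 1.414 → holds
(0, 7): LHS = √(7) ≈ 2.646, RHS = √(7) ≈ 2.646 → holds
(2, 2): LHS = 2, RHS = 2·√(2) ≈ 2.828 → fails
(6, 0): LHS = √(6) ≈ 2.449, RHS = √(6) ≈ 2.449 → holds
(6, 6): LHS = 2·√(3) ≈ 3.464, RHS = 2·√(6) ≈ 4.899 → fails
(7, 1): LHS = 2·√(2) ≈ 2.828, RHS = 1 + √(7) ≈ 3.646 → fails

3 of 6 pairs satisfy the claim.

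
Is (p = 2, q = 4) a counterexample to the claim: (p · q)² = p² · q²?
Substituting p = 2, q = 4:
LHS = (2 · 4)² = 64
RHS = 2² · 4² = 64

The sides agree, so this pair does not disprove the claim.

Answer: No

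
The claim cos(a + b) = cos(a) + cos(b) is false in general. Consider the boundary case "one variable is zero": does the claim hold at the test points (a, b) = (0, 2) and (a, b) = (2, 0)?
No, fails at both test points

At (0, 2): LHS = cos(2) ≈ -0.4161 ≠ RHS = cos(2) + 1 ≈ 0.5839
At (2, 0): LHS = cos(2) ≈ -0.4161 ≠ RHS = cos(2) + 1 ≈ 0.5839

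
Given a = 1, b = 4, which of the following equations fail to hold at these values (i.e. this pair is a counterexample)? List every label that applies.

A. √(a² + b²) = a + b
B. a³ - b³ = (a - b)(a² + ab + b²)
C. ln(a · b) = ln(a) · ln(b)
Evaluating each claim at the given values:
A. LHS = √(17) ≈ 4.123, RHS = 5 → fails here (LHS ≠ RHS)
B. LHS = -63, RHS = -63 → holds here (LHS = RHS)
C. LHS = ln(4) ≈ 1.386, RHS = 0 → fails here (LHS ≠ RHS)

Answer: A, C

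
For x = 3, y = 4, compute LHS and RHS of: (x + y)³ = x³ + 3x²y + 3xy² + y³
LHS = (3 + 4)³ = 343
RHS = 3³ + 3·3²·4 + 3·3·4² + 4³ = 343

LHS = RHS: the two sides agree.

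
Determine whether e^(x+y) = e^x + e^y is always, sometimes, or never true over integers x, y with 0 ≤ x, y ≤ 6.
Never true

The claim fails for every pair in the range. For instance at (x, y) = (5, 1): LHS = e^6 ≈ 403.4, RHS = e + e^5 ≈ 151.1.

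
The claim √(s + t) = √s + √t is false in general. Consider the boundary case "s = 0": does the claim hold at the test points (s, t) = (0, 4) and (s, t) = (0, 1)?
At (0, 4): LHS = 2, RHS = 2 → equal
At (0, 1): LHS = 1, RHS = 1 → equal

So the claim does hold at both of these boundary points, even though it is not an identity.

Answer: Yes, holds at both test points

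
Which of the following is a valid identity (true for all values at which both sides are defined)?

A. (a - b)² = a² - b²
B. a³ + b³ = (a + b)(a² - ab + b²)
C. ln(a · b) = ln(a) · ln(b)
A: fails at (2, 5) — LHS = 9, RHS = -21.
B: holds — e.g. at (6, 7), both sides equal 559.
C: fails at (6, 7) — LHS = ln(42) ≈ 3.738, RHS = ln(6)·ln(7) ≈ 3.487.

Answer: B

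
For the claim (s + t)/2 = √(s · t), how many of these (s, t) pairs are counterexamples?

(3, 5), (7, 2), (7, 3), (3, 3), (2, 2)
Testing each pair:
(3, 5): LHS = 4, RHS = √(15) ≈ 3.873 → counterexample
(7, 2): LHS = 9/2, RHS = √(14) ≈ 3.742 → counterexample
(7, 3): LHS = 5, RHS = √(21) ≈ 4.583 → counterexample
(3, 3): LHS = 3, RHS = 3 → satisfies claim
(2, 2): LHS = 2, RHS = 2 → satisfies claim

That makes 3 counterexamples.

Answer: 3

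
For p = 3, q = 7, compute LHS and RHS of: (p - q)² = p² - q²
LHS = (3 - 7)² = 16
RHS = 3² - 7² = -40

LHS ≠ RHS, so the equation does not hold here.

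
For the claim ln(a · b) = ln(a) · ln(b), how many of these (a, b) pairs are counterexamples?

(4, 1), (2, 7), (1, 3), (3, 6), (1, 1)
4

Testing each pair:
(4, 1): LHS = ln(4) ≈ 1.386, RHS = 0 → counterexample
(2, 7): LHS = ln(14) ≈ 2.639, RHS = ln(2)·ln(7) ≈ 1.349 → counterexample
(1, 3): LHS = ln(3) ≈ 1.099, RHS = 0 → counterexample
(3, 6): LHS = ln(18) ≈ 2.89, RHS = ln(3)·ln(6) ≈ 1.968 → counterexample
(1, 1): LHS = 0, RHS = 0 → satisfies claim

That makes 4 counterexamples.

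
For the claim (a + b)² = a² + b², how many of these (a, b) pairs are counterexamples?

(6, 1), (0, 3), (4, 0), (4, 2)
Testing each pair:
(6, 1): LHS = 49, RHS = 37 → counterexample
(0, 3): LHS = 9, RHS = 9 → satisfies claim
(4, 0): LHS = 16, RHS = 16 → satisfies claim
(4, 2): LHS = 36, RHS = 20 → counterexample

That makes 2 counterexamples.

Answer: 2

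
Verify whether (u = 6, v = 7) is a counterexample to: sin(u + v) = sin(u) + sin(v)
Substituting u = 6, v = 7:
LHS = sin(6 + 7) = sin(13) ≈ 0.4202
RHS = sin(6) + sin(7) ≈ 0.3776

Since LHS ≠ RHS, this pair disproves the claim.

Answer: Yes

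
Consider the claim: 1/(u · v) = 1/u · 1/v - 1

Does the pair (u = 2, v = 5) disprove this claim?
Substituting u = 2, v = 5:
LHS = 1/(2 · 5) = 1/10
RHS = 1/2 · 1/5 - 1 = -9/10

Since LHS ≠ RHS, this pair disproves the claim.

Answer: Yes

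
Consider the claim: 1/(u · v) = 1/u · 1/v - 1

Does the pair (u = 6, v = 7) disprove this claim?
Yes

Substituting u = 6, v = 7:
LHS = 1/(6 · 7) = 1/42
RHS = 1/6 · 1/7 - 1 = -41/42

Since LHS ≠ RHS, this pair disproves the claim.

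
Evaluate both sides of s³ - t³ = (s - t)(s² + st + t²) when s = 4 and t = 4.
LHS = 4³ - 4³ = 0
RHS = (4 - 4)(4² + 4·4 + 4²) = 0

LHS = RHS: the two sides agree.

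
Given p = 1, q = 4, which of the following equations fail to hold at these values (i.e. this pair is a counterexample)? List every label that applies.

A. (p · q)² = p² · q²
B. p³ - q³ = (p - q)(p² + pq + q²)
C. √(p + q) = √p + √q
C

Evaluating each claim at the given values:
A. LHS = 16, RHS = 16 → holds here (LHS = RHS)
B. LHS = -63, RHS = -63 → holds here (LHS = RHS)
C. LHS = √(5) ≈ 2.236, RHS = 3 → fails here (LHS ≠ RHS)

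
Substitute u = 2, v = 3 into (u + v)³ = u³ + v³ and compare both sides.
LHS = (2 + 3)³ = 125
RHS = 2³ + 3³ = 35

LHS ≠ RHS, so the equation does not hold here.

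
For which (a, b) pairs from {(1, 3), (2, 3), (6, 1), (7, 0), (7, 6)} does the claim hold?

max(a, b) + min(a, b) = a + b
Testing each pair:
(1, 3): LHS = 4, RHS = 4 → holds
(2, 3): LHS = 5, RHS = 5 → holds
(6, 1): LHS = 7, RHS = 7 → holds
(7, 0): LHS = 7, RHS = 7 → holds
(7, 6): LHS = 13, RHS = 13 → holds

Every pair satisfies the claim.

Answer: All pairs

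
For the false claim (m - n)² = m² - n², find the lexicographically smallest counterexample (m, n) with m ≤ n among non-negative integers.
At (0, 0): both sides equal 0, so it holds there.

Substituting (0, 1) into the claim:
LHS = (0 - 1)² = 1
RHS = 0² - 1² = -1

Since LHS ≠ RHS, this pair disproves the claim, and no lexicographically smaller pair (m ≤ n, non-negative integers) does.

For instance (2, 3) is also a counterexample (LHS = 1, RHS = -5), but it's lexicographically larger.

Answer: (m, n) = (0, 1)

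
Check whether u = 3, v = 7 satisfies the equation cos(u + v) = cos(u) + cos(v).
Substituting u = 3, v = 7:

LHS = cos(3 + 7) = cos(10) ≈ -0.8391
RHS = cos(3) + cos(7) ≈ -0.2361

LHS ≠ RHS, so the equation does not hold at this point.

Answer: Fails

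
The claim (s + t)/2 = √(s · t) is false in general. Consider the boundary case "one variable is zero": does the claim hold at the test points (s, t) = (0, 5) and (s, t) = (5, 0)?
At (0, 5): LHS = 5/2 ≠ RHS = 0
At (5, 0): LHS = 5/2 ≠ RHS = 0

Answer: No, fails at both test points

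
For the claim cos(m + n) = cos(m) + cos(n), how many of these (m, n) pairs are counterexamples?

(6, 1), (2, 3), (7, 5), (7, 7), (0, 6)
Testing each pair:
(6, 1): LHS = cos(7) ≈ 0.7539, RHS = cos(1) + cos(6) ≈ 1.5 → counterexample
(2, 3): LHS = cos(5) ≈ 0.2837, RHS = cos(3) + cos(2) ≈ -1.406 → counterexample
(7, 5): LHS = cos(12) ≈ 0.8439, RHS = cos(5) + cos(7) ≈ 1.038 → counterexample
(7, 7): LHS = cos(14) ≈ 0.1367, RHS = 2·cos(7) ≈ 1.508 → counterexample
(0, 6): LHS = cos(6) ≈ 0.9602, RHS = cos(6) + 1 ≈ 1.96 → counterexample

That makes 5 counterexamples.

Answer: 5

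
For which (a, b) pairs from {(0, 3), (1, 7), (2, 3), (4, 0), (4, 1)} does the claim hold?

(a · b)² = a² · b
Testing each pair:
(0, 3): LHS = 0, RHS = 0 → holds
(1, 7): LHS = 49, RHS = 7 → fails
(2, 3): LHS = 36, RHS = 12 → fails
(4, 0): LHS = 0, RHS = 0 → holds
(4, 1): LHS = 16, RHS = 16 → holds

3 of 5 pairs satisfy the claim.

Answer: (0, 3), (4, 0), (4, 1)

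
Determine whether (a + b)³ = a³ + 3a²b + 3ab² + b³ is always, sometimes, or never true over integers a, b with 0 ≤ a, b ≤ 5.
The identity holds for every pair in the range. For instance at (a, b) = (4, 3): both sides equal 343.

Answer: Always true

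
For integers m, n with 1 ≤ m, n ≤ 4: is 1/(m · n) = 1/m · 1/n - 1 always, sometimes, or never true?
The claim fails for every pair in the range. For instance at (m, n) = (3, 4): LHS = 1/12, RHS = -11/12.

Answer: Never true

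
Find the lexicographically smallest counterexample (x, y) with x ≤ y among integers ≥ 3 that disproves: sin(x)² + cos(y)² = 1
At (3, 3): both sides equal 1, so it holds there.

Substituting (3, 4) into the claim:
LHS = sin(3)² + cos(4)² ≈ 0.4472
RHS = 1

Since LHS ≠ RHS, this pair disproves the claim, and no lexicographically smaller pair (x ≤ y, integers ≥ 3) does.

For instance (3, 10) is also a counterexample (LHS = sin(3)² + cos(10)² ≈ 0.724, RHS = 1), but it's lexicographically larger.

Answer: (x, y) = (3, 4)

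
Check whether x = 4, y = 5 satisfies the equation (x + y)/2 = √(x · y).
Fails

Substituting x = 4, y = 5:

LHS = (4 + 5)/2 = 9/2
RHS = √(4 · 5) = 2·√(5) ≈ 4.472

LHS ≠ RHS, so the equation does not hold at this point.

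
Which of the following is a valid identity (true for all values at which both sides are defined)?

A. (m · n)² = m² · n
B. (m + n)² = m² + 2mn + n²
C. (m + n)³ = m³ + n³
B

A: fails at (3, 7) — LHS = 441, RHS = 63.
B: holds — e.g. at (3, 3), both sides equal 36.
C: fails at (2, 3) — LHS = 125, RHS = 35.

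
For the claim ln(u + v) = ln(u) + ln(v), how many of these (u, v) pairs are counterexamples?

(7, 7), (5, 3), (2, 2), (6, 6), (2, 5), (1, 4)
5

Testing each pair:
(7, 7): LHS = ln(14) ≈ 2.639, RHS = 2·ln(7) ≈ 3.892 → counterexample
(5, 3): LHS = ln(8) ≈ 2.079, RHS = ln(3) + ln(5) ≈ 2.708 → counterexample
(2, 2): LHS = ln(4) ≈ 1.386, RHS = 2·ln(2) ≈ 1.386 → satisfies claim
(6, 6): LHS = ln(12) ≈ 2.485, RHS = 2·ln(6) ≈ 3.584 → counterexample
(2, 5): LHS = ln(7) ≈ 1.946, RHS = ln(2) + ln(5) ≈ 2.303 → counterexample
(1, 4): LHS = ln(5) ≈ 1.609, RHS = ln(4) ≈ 1.386 → counterexample

That makes 5 counterexamples.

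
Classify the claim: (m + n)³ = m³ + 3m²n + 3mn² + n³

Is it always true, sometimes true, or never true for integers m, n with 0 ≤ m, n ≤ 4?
Always true

The identity holds for every pair in the range. For instance at (m, n) = (3, 3): both sides equal 216.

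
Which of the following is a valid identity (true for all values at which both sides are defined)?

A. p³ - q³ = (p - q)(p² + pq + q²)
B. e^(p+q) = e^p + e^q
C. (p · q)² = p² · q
A: holds — e.g. at (2, 7), both sides equal -335.
B: fails at (3, 5) — LHS = e^8 ≈ 2981, RHS = e^3 + e^5 ≈ 168.5.
C: fails at (4, 6) — LHS = 576, RHS = 96.

Answer: A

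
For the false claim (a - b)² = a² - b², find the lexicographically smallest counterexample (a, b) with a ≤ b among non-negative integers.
At (0, 0): both sides equal 0, so it holds there.

Substituting (0, 1) into the claim:
LHS = (0 - 1)² = 1
RHS = 0² - 1² = -1

Since LHS ≠ RHS, this pair disproves the claim, and no lexicographically smaller pair (a ≤ b, non-negative integers) does.

For instance (2, 7) is also a counterexample (LHS = 25, RHS = -45), but it's lexicographically larger.

Answer: (a, b) = (0, 1)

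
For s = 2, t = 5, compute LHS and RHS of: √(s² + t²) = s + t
LHS = √(2² + 5²) = √(29) ≈ 5.385
RHS = 2 + 5 = 7

LHS ≠ RHS (they differ by about 1.615), so the equation does not hold here.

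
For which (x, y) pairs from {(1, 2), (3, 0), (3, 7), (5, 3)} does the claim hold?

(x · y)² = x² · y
(3, 0)

Testing each pair:
(1, 2): LHS = 4, RHS = 2 → fails
(3, 0): LHS = 0, RHS = 0 → holds
(3, 7): LHS = 441, RHS = 63 → fails
(5, 3): LHS = 225, RHS = 75 → fails

1 of 4 pairs satisfies the claim.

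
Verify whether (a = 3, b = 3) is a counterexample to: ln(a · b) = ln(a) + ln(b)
Substituting a = 3, b = 3:
LHS = ln(3 · 3) = ln(9) ≈ 2.197
RHS = ln(3) + ln(3) = 2·ln(3) ≈ 2.197

The sides agree, so this pair does not disprove the claim.

Answer: No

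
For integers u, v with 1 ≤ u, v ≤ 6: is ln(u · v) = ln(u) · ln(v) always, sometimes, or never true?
It holds at (u, v) = (1, 1) (both sides equal 0), but fails at (u, v) = (2, 2) (LHS = ln(4) ≈ 1.386, RHS = ln(2)² ≈ 0.4805).

Answer: Sometimes true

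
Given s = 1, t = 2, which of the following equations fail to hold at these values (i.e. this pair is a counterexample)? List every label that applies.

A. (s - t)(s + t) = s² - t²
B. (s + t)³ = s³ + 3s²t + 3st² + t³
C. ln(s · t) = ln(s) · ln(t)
C

Evaluating each claim at the given values:
A. LHS = -3, RHS = -3 → holds here (LHS = RHS)
B. LHS = 27, RHS = 27 → holds here (LHS = RHS)
C. LHS = ln(2) ≈ 0.6931, RHS = 0 → fails here (LHS ≠ RHS)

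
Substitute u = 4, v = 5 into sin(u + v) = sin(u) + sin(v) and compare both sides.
LHS = sin(4 + 5) = sin(9) ≈ 0.4121
RHS = sin(4) + sin(5) ≈ -1.716

LHS ≠ RHS (they differ by about 2.128), so the equation does not hold here.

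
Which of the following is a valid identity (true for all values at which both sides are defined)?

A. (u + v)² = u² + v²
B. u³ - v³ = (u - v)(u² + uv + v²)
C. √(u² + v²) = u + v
A: fails at (2, 7) — LHS = 81, RHS = 53.
B: holds — e.g. at (1, 4), both sides equal -63.
C: fails at (2, 4) — LHS = 2·√(5) ≈ 4.472, RHS = 6.

Answer: B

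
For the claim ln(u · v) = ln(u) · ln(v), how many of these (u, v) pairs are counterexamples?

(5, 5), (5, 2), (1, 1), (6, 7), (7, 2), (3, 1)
5

Testing each pair:
(5, 5): LHS = ln(25) ≈ 3.219, RHS = ln(5)² ≈ 2.59 → counterexample
(5, 2): LHS = ln(10) ≈ 2.303, RHS = ln(2)·ln(5) ≈ 1.116 → counterexample
(1, 1): LHS = 0, RHS = 0 → satisfies claim
(6, 7): LHS = ln(42) ≈ 3.738, RHS = ln(6)·ln(7) ≈ 3.487 → counterexample
(7, 2): LHS = ln(14) ≈ 2.639, RHS = ln(2)·ln(7) ≈ 1.349 → counterexample
(3, 1): LHS = ln(3) ≈ 1.099, RHS = 0 → counterexample

That makes 5 counterexamples.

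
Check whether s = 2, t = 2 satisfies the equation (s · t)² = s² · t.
Substituting s = 2, t = 2:

LHS = (2 · 2)² = 16
RHS = 2² · 2 = 8

LHS ≠ RHS, so the equation does not hold at this point.

Answer: Fails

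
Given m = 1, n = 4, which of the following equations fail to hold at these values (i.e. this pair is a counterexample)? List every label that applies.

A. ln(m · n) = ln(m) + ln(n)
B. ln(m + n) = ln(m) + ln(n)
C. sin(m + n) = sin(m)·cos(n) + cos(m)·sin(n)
Evaluating each claim at the given values:
A. LHS = ln(4) ≈ 1.386, RHS = ln(4) ≈ 1.386 → holds here (LHS = RHS)
B. LHS = ln(5) ≈ 1.609, RHS = ln(4) ≈ 1.386 → fails here (LHS ≠ RHS)
C. LHS = sin(5) ≈ -0.9589, RHS = sin(1)·cos(4) + sin(4)·cos(1) ≈ -0.9589 → holds here (LHS = RHS)

Answer: B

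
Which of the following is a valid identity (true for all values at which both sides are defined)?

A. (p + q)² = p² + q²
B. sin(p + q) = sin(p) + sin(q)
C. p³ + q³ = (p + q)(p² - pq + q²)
A: fails at (3, 4) — LHS = 49, RHS = 25.
B: fails at (1, 2) — LHS = sin(3) ≈ 0.1411, RHS = sin(1) + sin(2) ≈ 1.751.
C: holds — e.g. at (5, 5), both sides equal 250.

Answer: C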